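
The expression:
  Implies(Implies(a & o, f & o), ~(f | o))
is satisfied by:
  {a: True, f: False, o: False}
  {f: False, o: False, a: False}
  {a: True, o: True, f: False}


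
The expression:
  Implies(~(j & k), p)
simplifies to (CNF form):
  (j | p) & (k | p)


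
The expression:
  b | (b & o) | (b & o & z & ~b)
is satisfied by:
  {b: True}


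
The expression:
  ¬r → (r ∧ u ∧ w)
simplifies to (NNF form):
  r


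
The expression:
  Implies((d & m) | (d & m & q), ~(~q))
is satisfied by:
  {q: True, m: False, d: False}
  {m: False, d: False, q: False}
  {d: True, q: True, m: False}
  {d: True, m: False, q: False}
  {q: True, m: True, d: False}
  {m: True, q: False, d: False}
  {d: True, m: True, q: True}


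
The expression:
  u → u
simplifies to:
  True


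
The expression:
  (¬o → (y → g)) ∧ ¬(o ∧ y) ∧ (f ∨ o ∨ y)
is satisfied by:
  {o: True, f: True, g: True, y: False}
  {o: True, f: True, g: False, y: False}
  {o: True, g: True, f: False, y: False}
  {o: True, g: False, f: False, y: False}
  {f: True, g: True, o: False, y: False}
  {f: True, g: False, o: False, y: False}
  {y: True, f: True, g: True, o: False}
  {y: True, f: False, g: True, o: False}


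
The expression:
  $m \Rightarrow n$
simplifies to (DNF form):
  $n \vee \neg m$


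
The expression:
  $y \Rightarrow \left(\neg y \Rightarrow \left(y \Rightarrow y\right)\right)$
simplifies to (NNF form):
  $\text{True}$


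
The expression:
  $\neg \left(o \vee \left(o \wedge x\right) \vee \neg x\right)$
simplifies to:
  $x \wedge \neg o$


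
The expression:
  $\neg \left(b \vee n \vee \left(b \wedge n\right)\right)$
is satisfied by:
  {n: False, b: False}


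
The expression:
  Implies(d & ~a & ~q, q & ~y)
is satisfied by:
  {a: True, q: True, d: False}
  {a: True, q: False, d: False}
  {q: True, a: False, d: False}
  {a: False, q: False, d: False}
  {a: True, d: True, q: True}
  {a: True, d: True, q: False}
  {d: True, q: True, a: False}


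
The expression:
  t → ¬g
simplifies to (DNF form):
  ¬g ∨ ¬t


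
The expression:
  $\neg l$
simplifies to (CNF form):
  $\neg l$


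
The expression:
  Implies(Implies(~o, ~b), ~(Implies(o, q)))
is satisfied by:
  {b: True, o: False, q: False}
  {b: True, q: True, o: False}
  {b: True, o: True, q: False}
  {o: True, q: False, b: False}


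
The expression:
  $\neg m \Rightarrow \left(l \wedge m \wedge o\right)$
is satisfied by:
  {m: True}


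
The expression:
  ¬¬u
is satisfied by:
  {u: True}


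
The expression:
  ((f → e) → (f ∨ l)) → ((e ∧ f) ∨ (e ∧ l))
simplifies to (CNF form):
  (e ∨ ¬f) ∧ (e ∨ ¬l)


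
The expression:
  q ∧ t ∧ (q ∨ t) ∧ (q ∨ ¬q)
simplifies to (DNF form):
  q ∧ t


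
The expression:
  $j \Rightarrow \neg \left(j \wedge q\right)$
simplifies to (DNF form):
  $\neg j \vee \neg q$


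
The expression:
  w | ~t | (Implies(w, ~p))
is always true.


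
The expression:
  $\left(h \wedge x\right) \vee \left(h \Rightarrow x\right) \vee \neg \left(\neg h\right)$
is always true.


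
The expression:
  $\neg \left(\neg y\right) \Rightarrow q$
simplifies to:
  $q \vee \neg y$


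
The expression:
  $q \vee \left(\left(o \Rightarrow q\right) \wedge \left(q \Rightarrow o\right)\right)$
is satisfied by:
  {q: True, o: False}
  {o: False, q: False}
  {o: True, q: True}


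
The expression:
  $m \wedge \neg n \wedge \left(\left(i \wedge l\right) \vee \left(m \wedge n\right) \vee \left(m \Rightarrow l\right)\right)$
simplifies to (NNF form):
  $l \wedge m \wedge \neg n$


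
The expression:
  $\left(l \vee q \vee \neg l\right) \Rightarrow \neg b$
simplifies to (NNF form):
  $\neg b$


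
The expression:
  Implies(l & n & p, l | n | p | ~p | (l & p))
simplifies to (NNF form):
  True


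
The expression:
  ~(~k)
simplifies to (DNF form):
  k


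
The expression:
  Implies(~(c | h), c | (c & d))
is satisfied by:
  {c: True, h: True}
  {c: True, h: False}
  {h: True, c: False}


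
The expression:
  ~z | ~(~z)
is always true.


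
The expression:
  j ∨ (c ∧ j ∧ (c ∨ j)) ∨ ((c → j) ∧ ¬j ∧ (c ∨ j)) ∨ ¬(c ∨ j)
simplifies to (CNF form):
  j ∨ ¬c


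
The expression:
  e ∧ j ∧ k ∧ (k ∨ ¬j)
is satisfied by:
  {j: True, e: True, k: True}


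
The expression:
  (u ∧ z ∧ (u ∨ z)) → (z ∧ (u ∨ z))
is always true.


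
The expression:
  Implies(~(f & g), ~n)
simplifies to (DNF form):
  ~n | (f & g)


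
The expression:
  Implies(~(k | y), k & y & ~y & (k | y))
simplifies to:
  k | y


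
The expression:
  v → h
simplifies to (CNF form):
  h ∨ ¬v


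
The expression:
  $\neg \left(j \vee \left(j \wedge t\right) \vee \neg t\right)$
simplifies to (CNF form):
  $t \wedge \neg j$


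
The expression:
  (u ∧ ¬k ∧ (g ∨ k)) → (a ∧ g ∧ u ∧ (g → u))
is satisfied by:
  {a: True, k: True, g: False, u: False}
  {a: True, g: False, u: False, k: False}
  {k: True, g: False, u: False, a: False}
  {k: False, g: False, u: False, a: False}
  {a: True, u: True, k: True, g: False}
  {a: True, u: True, k: False, g: False}
  {u: True, k: True, a: False, g: False}
  {u: True, a: False, g: False, k: False}
  {k: True, a: True, g: True, u: False}
  {a: True, g: True, k: False, u: False}
  {k: True, g: True, a: False, u: False}
  {g: True, a: False, u: False, k: False}
  {a: True, u: True, g: True, k: True}
  {a: True, u: True, g: True, k: False}
  {u: True, g: True, k: True, a: False}


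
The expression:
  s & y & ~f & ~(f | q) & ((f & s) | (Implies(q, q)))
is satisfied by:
  {s: True, y: True, q: False, f: False}


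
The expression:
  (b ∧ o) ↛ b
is never true.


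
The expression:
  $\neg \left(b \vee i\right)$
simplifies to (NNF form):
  $\neg b \wedge \neg i$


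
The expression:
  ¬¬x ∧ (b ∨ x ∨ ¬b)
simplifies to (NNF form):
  x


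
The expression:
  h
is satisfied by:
  {h: True}


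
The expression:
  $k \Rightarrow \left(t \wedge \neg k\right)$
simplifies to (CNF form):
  $\neg k$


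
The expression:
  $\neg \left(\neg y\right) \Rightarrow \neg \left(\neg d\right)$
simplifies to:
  $d \vee \neg y$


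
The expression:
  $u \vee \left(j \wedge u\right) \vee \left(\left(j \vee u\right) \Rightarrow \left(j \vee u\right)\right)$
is always true.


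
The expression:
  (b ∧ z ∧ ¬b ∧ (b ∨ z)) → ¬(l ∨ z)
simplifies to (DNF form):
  True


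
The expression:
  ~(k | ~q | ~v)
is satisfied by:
  {q: True, v: True, k: False}


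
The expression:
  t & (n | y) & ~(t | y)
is never true.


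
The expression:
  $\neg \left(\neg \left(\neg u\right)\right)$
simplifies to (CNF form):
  $\neg u$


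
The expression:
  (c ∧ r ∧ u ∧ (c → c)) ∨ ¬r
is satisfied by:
  {c: True, u: True, r: False}
  {c: True, u: False, r: False}
  {u: True, c: False, r: False}
  {c: False, u: False, r: False}
  {r: True, c: True, u: True}


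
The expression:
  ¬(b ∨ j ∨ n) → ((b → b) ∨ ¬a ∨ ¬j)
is always true.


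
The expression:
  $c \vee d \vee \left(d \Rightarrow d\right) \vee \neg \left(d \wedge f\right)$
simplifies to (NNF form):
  $\text{True}$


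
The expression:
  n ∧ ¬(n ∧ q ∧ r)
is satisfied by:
  {n: True, q: False, r: False}
  {r: True, n: True, q: False}
  {q: True, n: True, r: False}


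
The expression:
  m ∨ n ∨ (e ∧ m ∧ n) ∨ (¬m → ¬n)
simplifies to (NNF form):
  True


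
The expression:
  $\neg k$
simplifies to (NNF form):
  $\neg k$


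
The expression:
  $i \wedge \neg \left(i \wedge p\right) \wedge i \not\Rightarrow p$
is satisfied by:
  {i: True, p: False}


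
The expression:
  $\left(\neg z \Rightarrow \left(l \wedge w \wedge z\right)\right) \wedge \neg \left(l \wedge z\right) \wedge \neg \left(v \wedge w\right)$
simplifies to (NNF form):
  $z \wedge \neg l \wedge \left(\neg v \vee \neg w\right)$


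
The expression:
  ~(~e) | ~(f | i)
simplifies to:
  e | (~f & ~i)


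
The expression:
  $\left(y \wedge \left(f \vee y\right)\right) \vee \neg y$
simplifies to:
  $\text{True}$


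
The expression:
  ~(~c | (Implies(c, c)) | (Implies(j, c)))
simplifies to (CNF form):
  False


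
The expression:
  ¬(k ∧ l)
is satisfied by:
  {l: False, k: False}
  {k: True, l: False}
  {l: True, k: False}


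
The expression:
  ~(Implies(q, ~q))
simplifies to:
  q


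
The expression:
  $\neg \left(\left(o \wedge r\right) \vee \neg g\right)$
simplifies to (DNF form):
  $\left(g \wedge \neg o\right) \vee \left(g \wedge \neg r\right)$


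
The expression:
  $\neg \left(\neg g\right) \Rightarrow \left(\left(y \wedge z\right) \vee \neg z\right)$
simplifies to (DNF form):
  $y \vee \neg g \vee \neg z$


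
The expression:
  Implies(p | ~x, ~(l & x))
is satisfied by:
  {l: False, p: False, x: False}
  {x: True, l: False, p: False}
  {p: True, l: False, x: False}
  {x: True, p: True, l: False}
  {l: True, x: False, p: False}
  {x: True, l: True, p: False}
  {p: True, l: True, x: False}


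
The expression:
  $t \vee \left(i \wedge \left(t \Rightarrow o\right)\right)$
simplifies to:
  $i \vee t$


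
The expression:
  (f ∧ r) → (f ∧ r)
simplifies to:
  True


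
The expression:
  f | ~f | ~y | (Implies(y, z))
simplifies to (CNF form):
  True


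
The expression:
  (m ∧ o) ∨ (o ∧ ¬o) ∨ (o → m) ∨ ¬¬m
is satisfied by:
  {m: True, o: False}
  {o: False, m: False}
  {o: True, m: True}


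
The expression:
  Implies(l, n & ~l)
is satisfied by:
  {l: False}


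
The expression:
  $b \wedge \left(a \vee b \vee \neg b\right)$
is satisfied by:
  {b: True}


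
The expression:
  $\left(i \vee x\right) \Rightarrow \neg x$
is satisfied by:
  {x: False}


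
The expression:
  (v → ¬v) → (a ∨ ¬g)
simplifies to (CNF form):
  a ∨ v ∨ ¬g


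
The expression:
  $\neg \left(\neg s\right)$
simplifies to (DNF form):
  $s$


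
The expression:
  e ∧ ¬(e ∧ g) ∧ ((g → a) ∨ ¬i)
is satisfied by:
  {e: True, g: False}


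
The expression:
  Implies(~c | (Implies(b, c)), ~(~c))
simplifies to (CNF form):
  c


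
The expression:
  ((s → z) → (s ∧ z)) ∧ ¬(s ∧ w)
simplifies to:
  s ∧ ¬w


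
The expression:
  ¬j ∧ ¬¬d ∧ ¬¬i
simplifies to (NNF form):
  d ∧ i ∧ ¬j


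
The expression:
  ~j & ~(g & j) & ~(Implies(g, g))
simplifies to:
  False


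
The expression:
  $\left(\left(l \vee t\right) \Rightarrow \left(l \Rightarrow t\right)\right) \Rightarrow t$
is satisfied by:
  {t: True, l: True}
  {t: True, l: False}
  {l: True, t: False}


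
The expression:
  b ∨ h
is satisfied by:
  {b: True, h: True}
  {b: True, h: False}
  {h: True, b: False}


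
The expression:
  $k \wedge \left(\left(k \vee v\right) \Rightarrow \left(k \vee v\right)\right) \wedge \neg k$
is never true.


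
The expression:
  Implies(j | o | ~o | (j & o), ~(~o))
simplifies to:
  o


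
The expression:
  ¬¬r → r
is always true.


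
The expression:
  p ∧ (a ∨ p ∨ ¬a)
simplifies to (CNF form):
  p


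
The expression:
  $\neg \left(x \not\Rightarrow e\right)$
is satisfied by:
  {e: True, x: False}
  {x: False, e: False}
  {x: True, e: True}


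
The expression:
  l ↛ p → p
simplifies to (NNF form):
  p ∨ ¬l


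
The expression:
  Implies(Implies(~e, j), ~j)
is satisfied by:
  {j: False}


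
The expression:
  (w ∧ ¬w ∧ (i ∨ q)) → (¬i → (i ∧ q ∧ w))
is always true.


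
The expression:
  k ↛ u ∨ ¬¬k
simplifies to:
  k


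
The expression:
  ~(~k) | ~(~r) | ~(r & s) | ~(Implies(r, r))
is always true.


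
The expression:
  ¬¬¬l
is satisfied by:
  {l: False}


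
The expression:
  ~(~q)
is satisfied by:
  {q: True}


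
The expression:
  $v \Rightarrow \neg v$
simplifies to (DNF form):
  $\neg v$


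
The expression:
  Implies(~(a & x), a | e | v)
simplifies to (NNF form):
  a | e | v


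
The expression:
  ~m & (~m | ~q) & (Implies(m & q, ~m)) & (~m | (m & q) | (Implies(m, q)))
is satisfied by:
  {m: False}


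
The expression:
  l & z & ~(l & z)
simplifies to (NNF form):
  False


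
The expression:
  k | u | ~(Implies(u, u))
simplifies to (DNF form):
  k | u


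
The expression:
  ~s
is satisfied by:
  {s: False}


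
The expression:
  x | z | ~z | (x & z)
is always true.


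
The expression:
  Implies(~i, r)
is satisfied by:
  {i: True, r: True}
  {i: True, r: False}
  {r: True, i: False}


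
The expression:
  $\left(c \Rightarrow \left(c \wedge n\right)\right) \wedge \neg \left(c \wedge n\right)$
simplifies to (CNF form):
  $\neg c$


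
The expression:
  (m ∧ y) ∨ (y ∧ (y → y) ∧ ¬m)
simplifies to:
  y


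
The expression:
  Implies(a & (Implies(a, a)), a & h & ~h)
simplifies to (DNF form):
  ~a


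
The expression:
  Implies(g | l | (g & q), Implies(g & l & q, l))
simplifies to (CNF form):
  True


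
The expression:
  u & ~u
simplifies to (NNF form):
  False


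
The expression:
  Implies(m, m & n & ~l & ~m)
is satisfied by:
  {m: False}


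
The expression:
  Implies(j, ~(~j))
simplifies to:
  True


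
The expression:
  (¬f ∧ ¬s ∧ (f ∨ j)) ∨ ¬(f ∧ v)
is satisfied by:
  {v: False, f: False}
  {f: True, v: False}
  {v: True, f: False}


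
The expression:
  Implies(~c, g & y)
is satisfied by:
  {y: True, c: True, g: True}
  {y: True, c: True, g: False}
  {c: True, g: True, y: False}
  {c: True, g: False, y: False}
  {y: True, g: True, c: False}


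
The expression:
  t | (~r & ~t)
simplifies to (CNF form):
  t | ~r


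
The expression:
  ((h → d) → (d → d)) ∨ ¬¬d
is always true.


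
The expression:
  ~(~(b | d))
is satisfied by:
  {b: True, d: True}
  {b: True, d: False}
  {d: True, b: False}


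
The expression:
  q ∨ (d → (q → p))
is always true.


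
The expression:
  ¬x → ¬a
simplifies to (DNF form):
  x ∨ ¬a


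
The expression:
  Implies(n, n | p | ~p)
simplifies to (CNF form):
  True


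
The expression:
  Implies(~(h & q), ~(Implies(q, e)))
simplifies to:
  q & (h | ~e)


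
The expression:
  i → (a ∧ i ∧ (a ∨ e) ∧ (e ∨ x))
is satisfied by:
  {a: True, e: True, x: True, i: False}
  {a: True, e: True, x: False, i: False}
  {a: True, x: True, e: False, i: False}
  {a: True, x: False, e: False, i: False}
  {e: True, x: True, a: False, i: False}
  {e: True, a: False, x: False, i: False}
  {e: False, x: True, a: False, i: False}
  {e: False, a: False, x: False, i: False}
  {a: True, i: True, e: True, x: True}
  {a: True, i: True, e: True, x: False}
  {a: True, i: True, x: True, e: False}


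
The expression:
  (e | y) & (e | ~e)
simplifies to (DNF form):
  e | y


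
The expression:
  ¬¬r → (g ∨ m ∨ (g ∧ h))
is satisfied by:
  {m: True, g: True, r: False}
  {m: True, g: False, r: False}
  {g: True, m: False, r: False}
  {m: False, g: False, r: False}
  {r: True, m: True, g: True}
  {r: True, m: True, g: False}
  {r: True, g: True, m: False}


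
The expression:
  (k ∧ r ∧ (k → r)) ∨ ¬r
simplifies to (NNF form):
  k ∨ ¬r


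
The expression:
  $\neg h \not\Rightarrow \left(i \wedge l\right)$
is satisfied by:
  {h: False, l: False, i: False}
  {i: True, h: False, l: False}
  {l: True, h: False, i: False}


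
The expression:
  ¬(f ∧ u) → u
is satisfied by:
  {u: True}


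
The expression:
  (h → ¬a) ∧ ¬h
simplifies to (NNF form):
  ¬h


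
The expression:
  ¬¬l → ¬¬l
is always true.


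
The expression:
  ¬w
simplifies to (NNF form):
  ¬w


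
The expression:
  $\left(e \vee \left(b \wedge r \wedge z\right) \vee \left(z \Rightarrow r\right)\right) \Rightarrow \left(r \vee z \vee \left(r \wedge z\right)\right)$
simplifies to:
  $r \vee z$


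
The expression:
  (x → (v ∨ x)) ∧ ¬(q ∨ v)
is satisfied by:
  {q: False, v: False}


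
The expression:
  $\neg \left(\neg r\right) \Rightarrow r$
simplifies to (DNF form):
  $\text{True}$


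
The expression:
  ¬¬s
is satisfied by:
  {s: True}


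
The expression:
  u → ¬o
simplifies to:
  ¬o ∨ ¬u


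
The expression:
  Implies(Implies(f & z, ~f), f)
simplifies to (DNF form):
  f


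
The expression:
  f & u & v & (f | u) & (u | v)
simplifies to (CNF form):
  f & u & v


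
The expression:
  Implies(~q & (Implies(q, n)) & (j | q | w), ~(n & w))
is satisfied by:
  {q: True, w: False, n: False}
  {w: False, n: False, q: False}
  {n: True, q: True, w: False}
  {n: True, w: False, q: False}
  {q: True, w: True, n: False}
  {w: True, q: False, n: False}
  {n: True, w: True, q: True}


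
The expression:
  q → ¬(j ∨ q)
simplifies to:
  ¬q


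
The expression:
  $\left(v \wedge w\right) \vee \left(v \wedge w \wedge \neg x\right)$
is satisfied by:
  {w: True, v: True}


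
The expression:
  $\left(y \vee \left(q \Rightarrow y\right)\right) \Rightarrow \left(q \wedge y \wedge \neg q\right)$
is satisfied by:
  {q: True, y: False}


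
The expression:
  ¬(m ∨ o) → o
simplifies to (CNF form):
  m ∨ o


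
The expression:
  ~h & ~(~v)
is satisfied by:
  {v: True, h: False}


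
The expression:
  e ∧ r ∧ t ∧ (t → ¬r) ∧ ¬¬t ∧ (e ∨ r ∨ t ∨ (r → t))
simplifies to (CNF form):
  False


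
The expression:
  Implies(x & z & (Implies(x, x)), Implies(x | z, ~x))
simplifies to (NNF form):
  ~x | ~z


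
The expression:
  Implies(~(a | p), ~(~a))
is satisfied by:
  {a: True, p: True}
  {a: True, p: False}
  {p: True, a: False}


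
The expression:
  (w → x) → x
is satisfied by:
  {x: True, w: True}
  {x: True, w: False}
  {w: True, x: False}


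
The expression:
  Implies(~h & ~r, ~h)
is always true.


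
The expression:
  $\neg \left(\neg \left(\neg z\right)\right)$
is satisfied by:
  {z: False}


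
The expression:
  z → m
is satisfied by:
  {m: True, z: False}
  {z: False, m: False}
  {z: True, m: True}


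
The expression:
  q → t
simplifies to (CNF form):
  t ∨ ¬q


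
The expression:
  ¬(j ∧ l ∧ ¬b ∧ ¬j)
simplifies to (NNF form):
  True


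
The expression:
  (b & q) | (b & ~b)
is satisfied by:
  {b: True, q: True}


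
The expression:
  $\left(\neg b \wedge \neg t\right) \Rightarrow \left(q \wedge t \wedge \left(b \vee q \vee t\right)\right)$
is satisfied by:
  {b: True, t: True}
  {b: True, t: False}
  {t: True, b: False}


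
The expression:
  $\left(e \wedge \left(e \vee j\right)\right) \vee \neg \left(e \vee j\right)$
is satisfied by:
  {e: True, j: False}
  {j: False, e: False}
  {j: True, e: True}


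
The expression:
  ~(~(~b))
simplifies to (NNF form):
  ~b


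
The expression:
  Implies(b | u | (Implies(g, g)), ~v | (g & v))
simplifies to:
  g | ~v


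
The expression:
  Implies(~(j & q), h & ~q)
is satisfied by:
  {h: True, j: True, q: False}
  {h: True, j: False, q: False}
  {q: True, h: True, j: True}
  {q: True, j: True, h: False}


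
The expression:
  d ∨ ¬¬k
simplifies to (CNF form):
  d ∨ k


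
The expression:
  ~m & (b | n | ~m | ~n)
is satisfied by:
  {m: False}


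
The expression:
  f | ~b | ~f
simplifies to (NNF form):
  True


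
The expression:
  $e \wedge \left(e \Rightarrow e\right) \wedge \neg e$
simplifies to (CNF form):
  $\text{False}$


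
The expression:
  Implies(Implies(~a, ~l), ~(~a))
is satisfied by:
  {a: True, l: True}
  {a: True, l: False}
  {l: True, a: False}


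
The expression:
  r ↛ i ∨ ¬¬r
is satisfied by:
  {r: True}


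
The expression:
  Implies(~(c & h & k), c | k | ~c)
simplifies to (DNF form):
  True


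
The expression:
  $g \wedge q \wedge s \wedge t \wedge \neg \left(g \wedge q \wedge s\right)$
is never true.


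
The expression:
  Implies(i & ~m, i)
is always true.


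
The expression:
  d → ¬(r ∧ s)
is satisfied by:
  {s: False, d: False, r: False}
  {r: True, s: False, d: False}
  {d: True, s: False, r: False}
  {r: True, d: True, s: False}
  {s: True, r: False, d: False}
  {r: True, s: True, d: False}
  {d: True, s: True, r: False}


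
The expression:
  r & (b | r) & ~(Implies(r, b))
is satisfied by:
  {r: True, b: False}


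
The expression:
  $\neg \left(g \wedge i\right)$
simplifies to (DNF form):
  $\neg g \vee \neg i$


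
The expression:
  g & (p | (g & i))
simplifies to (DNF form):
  (g & i) | (g & p)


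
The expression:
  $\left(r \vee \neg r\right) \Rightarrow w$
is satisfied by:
  {w: True}


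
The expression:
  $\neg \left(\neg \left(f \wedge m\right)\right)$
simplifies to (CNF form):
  $f \wedge m$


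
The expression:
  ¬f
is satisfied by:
  {f: False}


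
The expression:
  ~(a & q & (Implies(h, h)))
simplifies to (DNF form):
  ~a | ~q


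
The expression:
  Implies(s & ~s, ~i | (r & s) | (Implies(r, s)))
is always true.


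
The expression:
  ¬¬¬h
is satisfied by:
  {h: False}


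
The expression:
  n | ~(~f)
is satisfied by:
  {n: True, f: True}
  {n: True, f: False}
  {f: True, n: False}


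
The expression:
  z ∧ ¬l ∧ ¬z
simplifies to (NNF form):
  False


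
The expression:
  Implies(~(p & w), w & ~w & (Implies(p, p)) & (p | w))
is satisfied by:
  {p: True, w: True}


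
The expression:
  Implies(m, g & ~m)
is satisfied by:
  {m: False}


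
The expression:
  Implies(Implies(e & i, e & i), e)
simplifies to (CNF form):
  e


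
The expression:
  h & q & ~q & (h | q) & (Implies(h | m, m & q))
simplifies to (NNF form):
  False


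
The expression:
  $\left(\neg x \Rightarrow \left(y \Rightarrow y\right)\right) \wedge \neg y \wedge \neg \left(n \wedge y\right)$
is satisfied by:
  {y: False}


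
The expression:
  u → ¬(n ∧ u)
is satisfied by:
  {u: False, n: False}
  {n: True, u: False}
  {u: True, n: False}


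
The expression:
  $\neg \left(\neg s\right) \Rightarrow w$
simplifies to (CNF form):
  $w \vee \neg s$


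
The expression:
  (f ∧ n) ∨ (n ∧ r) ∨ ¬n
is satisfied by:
  {r: True, f: True, n: False}
  {r: True, f: False, n: False}
  {f: True, r: False, n: False}
  {r: False, f: False, n: False}
  {r: True, n: True, f: True}
  {r: True, n: True, f: False}
  {n: True, f: True, r: False}


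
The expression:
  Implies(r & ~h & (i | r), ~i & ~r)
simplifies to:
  h | ~r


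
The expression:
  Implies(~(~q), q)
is always true.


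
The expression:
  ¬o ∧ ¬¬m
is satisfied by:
  {m: True, o: False}


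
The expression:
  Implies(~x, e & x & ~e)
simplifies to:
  x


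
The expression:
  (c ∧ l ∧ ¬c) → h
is always true.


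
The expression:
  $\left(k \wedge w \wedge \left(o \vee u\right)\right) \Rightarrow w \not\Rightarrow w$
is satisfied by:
  {o: False, w: False, k: False, u: False}
  {u: True, o: False, w: False, k: False}
  {o: True, u: False, w: False, k: False}
  {u: True, o: True, w: False, k: False}
  {k: True, u: False, o: False, w: False}
  {u: True, k: True, o: False, w: False}
  {k: True, o: True, u: False, w: False}
  {u: True, k: True, o: True, w: False}
  {w: True, k: False, o: False, u: False}
  {w: True, u: True, k: False, o: False}
  {w: True, o: True, k: False, u: False}
  {u: True, w: True, o: True, k: False}
  {w: True, k: True, u: False, o: False}


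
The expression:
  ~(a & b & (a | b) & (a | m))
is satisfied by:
  {a: False, b: False}
  {b: True, a: False}
  {a: True, b: False}


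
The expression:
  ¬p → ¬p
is always true.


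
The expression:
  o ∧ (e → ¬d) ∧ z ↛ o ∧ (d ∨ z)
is never true.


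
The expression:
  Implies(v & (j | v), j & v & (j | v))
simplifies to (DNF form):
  j | ~v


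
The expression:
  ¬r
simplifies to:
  ¬r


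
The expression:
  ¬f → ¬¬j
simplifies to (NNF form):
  f ∨ j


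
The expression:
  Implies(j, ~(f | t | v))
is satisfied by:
  {f: False, t: False, j: False, v: False}
  {v: True, f: False, t: False, j: False}
  {t: True, v: False, f: False, j: False}
  {v: True, t: True, f: False, j: False}
  {f: True, v: False, t: False, j: False}
  {v: True, f: True, t: False, j: False}
  {t: True, f: True, v: False, j: False}
  {v: True, t: True, f: True, j: False}
  {j: True, v: False, f: False, t: False}


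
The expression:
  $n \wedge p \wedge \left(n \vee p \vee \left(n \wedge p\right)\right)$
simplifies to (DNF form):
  $n \wedge p$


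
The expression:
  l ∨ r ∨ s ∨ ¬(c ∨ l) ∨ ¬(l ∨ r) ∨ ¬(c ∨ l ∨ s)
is always true.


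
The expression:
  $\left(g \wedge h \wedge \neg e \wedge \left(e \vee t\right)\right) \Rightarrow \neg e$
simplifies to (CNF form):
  $\text{True}$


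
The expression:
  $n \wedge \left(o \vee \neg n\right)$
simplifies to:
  $n \wedge o$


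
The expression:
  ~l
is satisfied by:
  {l: False}


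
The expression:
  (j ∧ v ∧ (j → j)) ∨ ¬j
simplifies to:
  v ∨ ¬j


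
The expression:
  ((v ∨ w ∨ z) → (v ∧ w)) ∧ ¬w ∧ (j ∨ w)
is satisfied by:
  {j: True, v: False, w: False, z: False}


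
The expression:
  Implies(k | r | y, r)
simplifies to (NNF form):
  r | (~k & ~y)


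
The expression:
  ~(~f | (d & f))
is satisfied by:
  {f: True, d: False}


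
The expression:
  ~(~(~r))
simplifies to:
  ~r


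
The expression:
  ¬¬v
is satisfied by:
  {v: True}


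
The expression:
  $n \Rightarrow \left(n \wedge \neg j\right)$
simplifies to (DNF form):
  $\neg j \vee \neg n$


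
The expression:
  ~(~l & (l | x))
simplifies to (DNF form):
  l | ~x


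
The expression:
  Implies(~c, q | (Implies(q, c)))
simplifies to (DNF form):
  True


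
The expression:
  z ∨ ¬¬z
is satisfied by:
  {z: True}


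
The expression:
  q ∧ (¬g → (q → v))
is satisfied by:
  {v: True, g: True, q: True}
  {v: True, q: True, g: False}
  {g: True, q: True, v: False}


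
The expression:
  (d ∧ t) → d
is always true.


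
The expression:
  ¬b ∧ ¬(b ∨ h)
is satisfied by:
  {h: False, b: False}


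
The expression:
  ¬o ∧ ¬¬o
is never true.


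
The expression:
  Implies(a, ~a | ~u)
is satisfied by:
  {u: False, a: False}
  {a: True, u: False}
  {u: True, a: False}


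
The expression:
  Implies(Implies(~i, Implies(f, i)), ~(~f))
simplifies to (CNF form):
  f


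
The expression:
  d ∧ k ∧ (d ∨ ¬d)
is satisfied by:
  {d: True, k: True}


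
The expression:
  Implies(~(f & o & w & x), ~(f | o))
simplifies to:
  (f | ~o) & (o | ~f) & (w | ~o) & (x | ~o)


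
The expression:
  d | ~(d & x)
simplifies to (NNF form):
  True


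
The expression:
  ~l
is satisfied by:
  {l: False}


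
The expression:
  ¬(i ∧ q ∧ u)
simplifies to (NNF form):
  ¬i ∨ ¬q ∨ ¬u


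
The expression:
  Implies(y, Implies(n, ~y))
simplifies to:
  ~n | ~y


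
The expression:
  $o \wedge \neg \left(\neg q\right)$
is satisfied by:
  {o: True, q: True}


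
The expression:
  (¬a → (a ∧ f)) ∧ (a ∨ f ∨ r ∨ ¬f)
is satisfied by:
  {a: True}


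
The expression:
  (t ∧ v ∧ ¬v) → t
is always true.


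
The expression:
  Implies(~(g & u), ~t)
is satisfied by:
  {g: True, u: True, t: False}
  {g: True, u: False, t: False}
  {u: True, g: False, t: False}
  {g: False, u: False, t: False}
  {t: True, g: True, u: True}


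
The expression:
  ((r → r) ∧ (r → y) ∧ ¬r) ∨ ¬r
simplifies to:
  ¬r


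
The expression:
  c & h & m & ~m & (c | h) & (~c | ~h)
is never true.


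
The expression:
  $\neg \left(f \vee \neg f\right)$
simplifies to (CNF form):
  $\text{False}$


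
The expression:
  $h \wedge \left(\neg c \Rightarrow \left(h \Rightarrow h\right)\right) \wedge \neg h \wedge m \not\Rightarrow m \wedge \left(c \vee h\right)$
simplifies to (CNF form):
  $\text{False}$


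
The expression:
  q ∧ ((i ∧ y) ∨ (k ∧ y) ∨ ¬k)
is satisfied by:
  {y: True, q: True, k: False}
  {q: True, k: False, y: False}
  {y: True, k: True, q: True}


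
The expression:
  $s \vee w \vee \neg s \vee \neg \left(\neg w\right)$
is always true.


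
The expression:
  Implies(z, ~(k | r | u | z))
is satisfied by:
  {z: False}


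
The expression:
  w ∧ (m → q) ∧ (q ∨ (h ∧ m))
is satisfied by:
  {w: True, q: True}


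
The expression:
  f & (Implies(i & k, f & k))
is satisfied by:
  {f: True}


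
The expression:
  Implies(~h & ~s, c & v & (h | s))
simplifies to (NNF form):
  h | s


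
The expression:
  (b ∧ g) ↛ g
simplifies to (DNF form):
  False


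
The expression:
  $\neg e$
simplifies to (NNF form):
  $\neg e$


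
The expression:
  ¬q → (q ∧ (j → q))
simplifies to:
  q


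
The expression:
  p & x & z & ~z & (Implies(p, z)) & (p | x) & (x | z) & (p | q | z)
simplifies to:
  False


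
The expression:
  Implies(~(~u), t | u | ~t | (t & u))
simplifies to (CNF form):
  True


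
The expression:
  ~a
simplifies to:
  ~a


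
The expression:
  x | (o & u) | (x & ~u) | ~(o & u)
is always true.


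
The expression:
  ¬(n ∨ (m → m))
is never true.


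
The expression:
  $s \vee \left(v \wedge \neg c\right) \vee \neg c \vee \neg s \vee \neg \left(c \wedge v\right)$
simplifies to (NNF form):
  $\text{True}$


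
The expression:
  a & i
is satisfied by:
  {a: True, i: True}


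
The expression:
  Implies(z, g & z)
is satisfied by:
  {g: True, z: False}
  {z: False, g: False}
  {z: True, g: True}


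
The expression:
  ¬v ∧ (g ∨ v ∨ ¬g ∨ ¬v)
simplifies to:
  ¬v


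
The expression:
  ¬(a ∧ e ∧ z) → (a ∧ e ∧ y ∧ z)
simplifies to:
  a ∧ e ∧ z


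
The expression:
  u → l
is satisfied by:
  {l: True, u: False}
  {u: False, l: False}
  {u: True, l: True}


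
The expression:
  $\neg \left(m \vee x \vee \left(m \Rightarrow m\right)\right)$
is never true.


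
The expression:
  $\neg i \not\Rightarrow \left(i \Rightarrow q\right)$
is never true.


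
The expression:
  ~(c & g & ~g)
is always true.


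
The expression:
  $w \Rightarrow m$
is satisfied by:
  {m: True, w: False}
  {w: False, m: False}
  {w: True, m: True}


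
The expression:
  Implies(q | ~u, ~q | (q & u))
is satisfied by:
  {u: True, q: False}
  {q: False, u: False}
  {q: True, u: True}


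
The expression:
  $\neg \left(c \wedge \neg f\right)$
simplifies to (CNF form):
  $f \vee \neg c$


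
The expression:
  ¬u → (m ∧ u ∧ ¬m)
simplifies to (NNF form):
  u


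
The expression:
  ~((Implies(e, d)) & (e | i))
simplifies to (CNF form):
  (e | ~e) & (e | ~i) & (~d | ~e) & (~d | ~i)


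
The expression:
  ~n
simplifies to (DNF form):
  ~n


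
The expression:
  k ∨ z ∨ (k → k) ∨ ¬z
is always true.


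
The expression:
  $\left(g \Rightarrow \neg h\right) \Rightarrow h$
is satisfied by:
  {h: True}


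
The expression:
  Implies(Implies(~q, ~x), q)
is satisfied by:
  {x: True, q: True}
  {x: True, q: False}
  {q: True, x: False}


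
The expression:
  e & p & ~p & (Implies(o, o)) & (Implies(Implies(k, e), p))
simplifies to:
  False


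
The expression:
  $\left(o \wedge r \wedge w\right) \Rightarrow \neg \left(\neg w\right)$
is always true.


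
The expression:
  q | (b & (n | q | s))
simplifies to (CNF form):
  (b | q) & (b | n | q) & (b | q | s) & (n | q | s)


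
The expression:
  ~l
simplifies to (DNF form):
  ~l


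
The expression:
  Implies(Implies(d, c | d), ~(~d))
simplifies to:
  d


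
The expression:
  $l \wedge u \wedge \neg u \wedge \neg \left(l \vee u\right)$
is never true.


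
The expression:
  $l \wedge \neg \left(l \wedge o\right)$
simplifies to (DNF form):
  $l \wedge \neg o$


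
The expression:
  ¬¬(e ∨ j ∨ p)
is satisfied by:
  {e: True, p: True, j: True}
  {e: True, p: True, j: False}
  {e: True, j: True, p: False}
  {e: True, j: False, p: False}
  {p: True, j: True, e: False}
  {p: True, j: False, e: False}
  {j: True, p: False, e: False}


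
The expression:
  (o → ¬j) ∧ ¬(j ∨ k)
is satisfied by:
  {j: False, k: False}


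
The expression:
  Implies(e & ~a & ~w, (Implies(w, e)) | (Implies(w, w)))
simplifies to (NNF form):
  True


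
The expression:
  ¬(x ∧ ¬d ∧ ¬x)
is always true.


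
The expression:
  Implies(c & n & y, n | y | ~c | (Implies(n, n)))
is always true.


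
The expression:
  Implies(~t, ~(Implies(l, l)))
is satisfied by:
  {t: True}


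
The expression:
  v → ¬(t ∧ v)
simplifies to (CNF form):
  ¬t ∨ ¬v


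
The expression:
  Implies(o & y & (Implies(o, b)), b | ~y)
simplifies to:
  True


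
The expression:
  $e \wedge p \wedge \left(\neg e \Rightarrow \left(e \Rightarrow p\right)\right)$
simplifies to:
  $e \wedge p$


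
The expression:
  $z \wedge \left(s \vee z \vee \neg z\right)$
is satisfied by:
  {z: True}


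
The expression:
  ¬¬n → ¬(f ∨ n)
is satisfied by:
  {n: False}


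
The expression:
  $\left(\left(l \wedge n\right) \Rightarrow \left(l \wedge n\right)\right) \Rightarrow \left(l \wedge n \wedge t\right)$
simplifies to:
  $l \wedge n \wedge t$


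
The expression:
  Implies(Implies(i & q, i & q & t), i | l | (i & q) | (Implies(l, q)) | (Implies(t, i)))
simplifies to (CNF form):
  True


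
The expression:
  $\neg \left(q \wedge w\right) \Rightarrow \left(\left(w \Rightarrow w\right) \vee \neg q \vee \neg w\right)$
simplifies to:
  $\text{True}$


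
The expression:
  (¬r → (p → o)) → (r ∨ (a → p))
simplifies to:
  p ∨ r ∨ ¬a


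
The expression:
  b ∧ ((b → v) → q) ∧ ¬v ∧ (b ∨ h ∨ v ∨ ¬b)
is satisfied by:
  {b: True, v: False}


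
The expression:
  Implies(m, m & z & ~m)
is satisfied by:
  {m: False}


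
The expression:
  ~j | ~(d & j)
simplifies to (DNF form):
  ~d | ~j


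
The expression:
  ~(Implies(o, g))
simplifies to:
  o & ~g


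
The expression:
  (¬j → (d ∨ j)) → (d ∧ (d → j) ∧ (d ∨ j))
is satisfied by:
  {d: False, j: False}
  {j: True, d: True}


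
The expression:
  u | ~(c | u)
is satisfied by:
  {u: True, c: False}
  {c: False, u: False}
  {c: True, u: True}


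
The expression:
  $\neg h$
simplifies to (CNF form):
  $\neg h$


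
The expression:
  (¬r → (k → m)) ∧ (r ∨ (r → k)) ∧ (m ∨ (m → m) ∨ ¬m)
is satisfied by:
  {r: True, m: True, k: False}
  {r: True, k: False, m: False}
  {m: True, k: False, r: False}
  {m: False, k: False, r: False}
  {r: True, m: True, k: True}
  {r: True, k: True, m: False}
  {m: True, k: True, r: False}


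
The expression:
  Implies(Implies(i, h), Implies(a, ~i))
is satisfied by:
  {h: False, a: False, i: False}
  {i: True, h: False, a: False}
  {a: True, h: False, i: False}
  {i: True, a: True, h: False}
  {h: True, i: False, a: False}
  {i: True, h: True, a: False}
  {a: True, h: True, i: False}


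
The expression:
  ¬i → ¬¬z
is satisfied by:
  {i: True, z: True}
  {i: True, z: False}
  {z: True, i: False}


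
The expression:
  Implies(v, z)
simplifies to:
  z | ~v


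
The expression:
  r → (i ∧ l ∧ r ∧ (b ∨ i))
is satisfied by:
  {i: True, l: True, r: False}
  {i: True, l: False, r: False}
  {l: True, i: False, r: False}
  {i: False, l: False, r: False}
  {i: True, r: True, l: True}


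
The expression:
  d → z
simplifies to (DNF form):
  z ∨ ¬d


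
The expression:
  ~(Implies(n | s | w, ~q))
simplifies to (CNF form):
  q & (n | s | w)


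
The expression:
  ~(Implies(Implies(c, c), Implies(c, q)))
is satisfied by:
  {c: True, q: False}


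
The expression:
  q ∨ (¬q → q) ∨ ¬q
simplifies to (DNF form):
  True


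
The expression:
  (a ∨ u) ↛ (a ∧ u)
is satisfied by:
  {u: True, a: False}
  {a: True, u: False}


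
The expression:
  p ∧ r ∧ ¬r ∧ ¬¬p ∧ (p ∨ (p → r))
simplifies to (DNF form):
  False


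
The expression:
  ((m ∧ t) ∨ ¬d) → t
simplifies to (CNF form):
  d ∨ t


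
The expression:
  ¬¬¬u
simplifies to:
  ¬u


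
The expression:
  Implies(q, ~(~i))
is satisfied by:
  {i: True, q: False}
  {q: False, i: False}
  {q: True, i: True}


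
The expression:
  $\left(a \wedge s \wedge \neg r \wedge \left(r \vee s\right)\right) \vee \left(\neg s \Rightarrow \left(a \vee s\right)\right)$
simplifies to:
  $a \vee s$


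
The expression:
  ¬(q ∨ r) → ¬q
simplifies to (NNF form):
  True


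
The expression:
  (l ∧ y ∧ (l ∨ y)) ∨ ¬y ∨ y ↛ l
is always true.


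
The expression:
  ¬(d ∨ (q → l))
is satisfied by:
  {q: True, d: False, l: False}


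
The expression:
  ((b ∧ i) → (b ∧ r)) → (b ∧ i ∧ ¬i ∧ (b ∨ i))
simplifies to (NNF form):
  b ∧ i ∧ ¬r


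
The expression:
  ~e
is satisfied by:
  {e: False}


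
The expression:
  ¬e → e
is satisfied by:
  {e: True}


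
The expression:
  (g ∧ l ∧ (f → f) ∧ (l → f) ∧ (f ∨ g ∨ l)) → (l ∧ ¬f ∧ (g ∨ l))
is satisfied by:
  {l: False, g: False, f: False}
  {f: True, l: False, g: False}
  {g: True, l: False, f: False}
  {f: True, g: True, l: False}
  {l: True, f: False, g: False}
  {f: True, l: True, g: False}
  {g: True, l: True, f: False}


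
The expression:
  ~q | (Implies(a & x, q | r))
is always true.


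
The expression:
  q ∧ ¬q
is never true.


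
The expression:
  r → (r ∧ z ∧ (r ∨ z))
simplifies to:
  z ∨ ¬r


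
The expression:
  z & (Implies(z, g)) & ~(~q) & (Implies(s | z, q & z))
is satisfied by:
  {z: True, g: True, q: True}


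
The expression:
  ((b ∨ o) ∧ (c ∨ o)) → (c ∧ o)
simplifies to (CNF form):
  (c ∨ ¬o) ∧ (o ∨ ¬o) ∧ (c ∨ ¬b ∨ ¬c) ∧ (c ∨ ¬b ∨ ¬o) ∧ (c ∨ ¬c ∨ ¬o) ∧ (o ∨ ¬b ∨ ¬c) ∧ (o ∨ ¬b ∨ ¬o) ∧ (o ∨ ¬c ∨ ¬o)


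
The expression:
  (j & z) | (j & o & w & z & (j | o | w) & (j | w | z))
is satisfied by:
  {z: True, j: True}


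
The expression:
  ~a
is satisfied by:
  {a: False}


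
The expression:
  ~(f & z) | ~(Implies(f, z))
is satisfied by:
  {z: False, f: False}
  {f: True, z: False}
  {z: True, f: False}
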